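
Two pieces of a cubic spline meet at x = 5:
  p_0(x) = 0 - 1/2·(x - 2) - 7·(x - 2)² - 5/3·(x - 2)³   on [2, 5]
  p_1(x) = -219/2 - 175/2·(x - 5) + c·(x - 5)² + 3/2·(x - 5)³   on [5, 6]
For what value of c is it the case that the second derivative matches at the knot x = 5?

-22

p_0''(x) = -14 - 10·(x - 2), so p_0''(5) = -44. On the right, p_1''(5) = 2c, so c = -22.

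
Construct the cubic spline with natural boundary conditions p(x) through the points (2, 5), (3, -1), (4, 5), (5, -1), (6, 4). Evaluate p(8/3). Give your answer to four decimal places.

-0.5807

With m_i denoting the second derivative at x_i, h_i = 1, 1, 1, 1, and Δ_i = (y_(i+1) − y_i)/h_i = -6, 6, -6, 5:
  1·m_0 + 4·m_1 + 1·m_2 = 6(Δ_1 - Δ_0) = 72
  1·m_1 + 4·m_2 + 1·m_3 = 6(Δ_2 - Δ_1) = -72
  1·m_2 + 4·m_3 + 1·m_4 = 6(Δ_3 - Δ_2) = 66
Natural end conditions: m_0 = m_4 = 0.
Solving the tridiagonal system: m_0 = 0, m_1 = 717/28, m_2 = -213/7, m_3 = 675/28, m_4 = 0.
On [2, 3], p(x) = 5 - 575/56·(x - 2) + 0·(x - 2)² + 239/56·(x - 2)³.
With (x - 2) = 2/3: p(8/3) = -439/756.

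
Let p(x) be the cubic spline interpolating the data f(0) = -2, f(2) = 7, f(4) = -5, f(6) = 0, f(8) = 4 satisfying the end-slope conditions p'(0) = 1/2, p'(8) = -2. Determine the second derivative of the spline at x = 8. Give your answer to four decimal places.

-5.1875

Put M_i = p'' at the i-th knot. Here h = (2, 2, 2, 2) and Δ = (9/2, -6, 5/2, 2), so the interior equations h_(i-1)·M_(i-1) + 2(h_(i-1)+h_i)·M_i + h_i·M_(i+1) = 6(Δ_i − Δ_(i-1)) read
  2·M_0 + 8·M_1 + 2·M_2 = 6(Δ_1 - Δ_0) = -63
  2·M_1 + 8·M_2 + 2·M_3 = 6(Δ_2 - Δ_1) = 51
  2·M_2 + 8·M_3 + 2·M_4 = 6(Δ_3 - Δ_2) = -3
Clamped end conditions give two more equations: 2h_0·M_0 + h_0·M_1 = 6(Δ_0 - p'(0)) = 24 and h_3·M_3 + 2h_3·M_4 = 6(p'(8) - Δ_3) = -24.
Solving the tridiagonal system: M_0 = 205/16, M_1 = -109/8, M_2 = 163/16, M_3 = -13/8, M_4 = -83/16.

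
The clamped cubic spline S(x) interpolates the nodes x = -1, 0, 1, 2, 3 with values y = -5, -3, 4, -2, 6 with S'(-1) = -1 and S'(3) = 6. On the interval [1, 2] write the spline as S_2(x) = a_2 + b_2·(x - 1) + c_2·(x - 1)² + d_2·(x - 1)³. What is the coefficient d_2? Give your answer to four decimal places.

11.1429

With σ_i denoting the second derivative at x_i, h_i = 1, 1, 1, 1, and Δ_i = (y_(i+1) − y_i)/h_i = 2, 7, -6, 8:
  1·σ_0 + 4·σ_1 + 1·σ_2 = 6(Δ_1 - Δ_0) = 30
  1·σ_1 + 4·σ_2 + 1·σ_3 = 6(Δ_2 - Δ_1) = -78
  1·σ_2 + 4·σ_3 + 1·σ_4 = 6(Δ_3 - Δ_2) = 84
Clamped end conditions give two more equations: 2h_0·σ_0 + h_0·σ_1 = 6(Δ_0 - S'(-1)) = 18 and h_3·σ_3 + 2h_3·σ_4 = 6(S'(3) - Δ_3) = -12.
Solving: σ_0 = 10/7, σ_1 = 106/7, σ_2 = -32, σ_3 = 244/7, σ_4 = -164/7.
On [1, 2], with S_2(x) = a_2 + b_2·(x - 1) + c_2·(x - 1)² + d_2·(x - 1)³: c_2 = σ_2/2 = -16, d_2 = (σ_3 - σ_2)/(6h_2) = 78/7, b_2 = Δ_2 - h_2(2σ_2 + σ_3)/6 = -8/7.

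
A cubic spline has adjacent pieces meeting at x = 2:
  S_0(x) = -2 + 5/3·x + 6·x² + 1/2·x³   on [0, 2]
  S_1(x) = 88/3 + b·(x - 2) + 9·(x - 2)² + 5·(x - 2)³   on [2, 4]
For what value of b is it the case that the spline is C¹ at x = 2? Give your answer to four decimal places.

S_0'(x) = 5/3 + 12·x + 3/2·x², so S_0'(2) = 95/3. On the right, S_1'(2) = b, so b = 95/3.

31.6667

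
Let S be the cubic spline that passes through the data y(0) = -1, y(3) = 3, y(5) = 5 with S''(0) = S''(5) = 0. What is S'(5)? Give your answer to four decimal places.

With m_i denoting the second derivative at x_i, h_i = 3, 2, and Δ_i = (y_(i+1) − y_i)/h_i = 4/3, 1:
  3·m_0 + 10·m_1 + 2·m_2 = 6(Δ_1 - Δ_0) = -2
Natural end conditions: m_0 = m_2 = 0.
Solving: m_0 = 0, m_1 = -1/5, m_2 = 0.
On [3, 5], S'(t) = b_1 + 2c_1·(t - 3) + 3d_1·(t - 3)² with b_1 = Δ_1 - h_1(2m_1 + m_2)/6 = 17/15, c_1 = m_1/2 = -1/10, d_1 = (m_2 - m_1)/(6h_1) = 1/60. So S'(5) = 14/15.

0.9333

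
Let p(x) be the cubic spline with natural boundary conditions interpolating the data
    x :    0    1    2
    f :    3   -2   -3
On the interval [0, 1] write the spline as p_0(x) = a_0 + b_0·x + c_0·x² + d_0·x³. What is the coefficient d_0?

1

Let σ_i = p''(x_i). Step sizes h_i = 1, 1; slopes of the chords Δ_i = (y_(i+1) - y_i)/h_i = -5, -1.
  1·σ_0 + 4·σ_1 + 1·σ_2 = 6(Δ_1 - Δ_0) = 24
Natural end conditions: σ_0 = σ_2 = 0.
Forward elimination and back-substitution give σ_0 = 0, σ_1 = 6, σ_2 = 0.
On [0, 1], with p_0(x) = a_0 + b_0·x + c_0·x² + d_0·x³: c_0 = σ_0/2 = 0, d_0 = (σ_1 - σ_0)/(6h_0) = 1, b_0 = Δ_0 - h_0(2σ_0 + σ_1)/6 = -6.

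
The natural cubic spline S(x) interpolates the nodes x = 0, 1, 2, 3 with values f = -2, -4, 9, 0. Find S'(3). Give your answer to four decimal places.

Put M_i = S'' at the i-th knot. Here h = (1, 1, 1) and Δ = (-2, 13, -9), so the interior equations h_(i-1)·M_(i-1) + 2(h_(i-1)+h_i)·M_i + h_i·M_(i+1) = 6(Δ_i − Δ_(i-1)) read
  1·M_0 + 4·M_1 + 1·M_2 = 6(Δ_1 - Δ_0) = 90
  1·M_1 + 4·M_2 + 1·M_3 = 6(Δ_2 - Δ_1) = -132
Natural end conditions: M_0 = M_3 = 0.
Solving: M_0 = 0, M_1 = 164/5, M_2 = -206/5, M_3 = 0.
On [2, 3], S'(x) = b_2 + 2c_2·(x - 2) + 3d_2·(x - 2)² with b_2 = Δ_2 - h_2(2M_2 + M_3)/6 = 71/15, c_2 = M_2/2 = -103/5, d_2 = (M_3 - M_2)/(6h_2) = 103/15. So S'(3) = -238/15.

-15.8667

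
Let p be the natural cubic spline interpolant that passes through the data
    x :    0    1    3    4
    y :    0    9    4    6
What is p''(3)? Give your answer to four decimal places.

Let M_i = p''(x_i). Step sizes h_i = 1, 2, 1; slopes of the chords Δ_i = (y_(i+1) - y_i)/h_i = 9, -5/2, 2.
  1·M_0 + 6·M_1 + 2·M_2 = 6(Δ_1 - Δ_0) = -69
  2·M_1 + 6·M_2 + 1·M_3 = 6(Δ_2 - Δ_1) = 27
Natural end conditions: M_0 = M_3 = 0.
Hence M_0 = 0, M_1 = -117/8, M_2 = 75/8, M_3 = 0.

9.3750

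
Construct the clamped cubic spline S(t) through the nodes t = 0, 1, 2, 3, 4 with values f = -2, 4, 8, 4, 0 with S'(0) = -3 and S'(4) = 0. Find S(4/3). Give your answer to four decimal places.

Let M_i = S''(x_i). Step sizes h_i = 1, 1, 1, 1; slopes of the chords Δ_i = (y_(i+1) - y_i)/h_i = 6, 4, -4, -4.
  1·M_0 + 4·M_1 + 1·M_2 = 6(Δ_1 - Δ_0) = -12
  1·M_1 + 4·M_2 + 1·M_3 = 6(Δ_2 - Δ_1) = -48
  1·M_2 + 4·M_3 + 1·M_4 = 6(Δ_3 - Δ_2) = 0
Clamped end conditions give two more equations: 2h_0·M_0 + h_0·M_1 = 6(Δ_0 - S'(0)) = 54 and h_3·M_3 + 2h_3·M_4 = 6(S'(4) - Δ_3) = 24.
Solving the tridiagonal system: M_0 = 873/28, M_1 = -117/14, M_2 = -39/4, M_3 = -9/14, M_4 = 345/28.
On [1, 2], S(t) = 4 + 471/56·(t - 1) - 117/28·(t - 1)² - 13/56·(t - 1)³.
With (t - 1) = 1/3: S(4/3) = 2393/378.

6.3307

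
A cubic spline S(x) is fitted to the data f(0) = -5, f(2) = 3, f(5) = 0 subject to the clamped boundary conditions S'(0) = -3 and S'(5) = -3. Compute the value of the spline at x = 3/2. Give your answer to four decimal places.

0.2031

Put m_i = S'' at the i-th knot. Here h = (2, 3) and Δ = (4, -1), so the interior equations h_(i-1)·m_(i-1) + 2(h_(i-1)+h_i)·m_i + h_i·m_(i+1) = 6(Δ_i − Δ_(i-1)) read
  2·m_0 + 10·m_1 + 3·m_2 = 6(Δ_1 - Δ_0) = -30
Clamped end conditions give two more equations: 2h_0·m_0 + h_0·m_1 = 6(Δ_0 - S'(0)) = 42 and h_1·m_1 + 2h_1·m_2 = 6(S'(5) - Δ_1) = -12.
Solving: m_0 = 27/2, m_1 = -6, m_2 = 1.
On [0, 2], S(x) = -5 - 3·x + 27/4·x² - 13/8·x³.
With x = 3/2: S(3/2) = 13/64.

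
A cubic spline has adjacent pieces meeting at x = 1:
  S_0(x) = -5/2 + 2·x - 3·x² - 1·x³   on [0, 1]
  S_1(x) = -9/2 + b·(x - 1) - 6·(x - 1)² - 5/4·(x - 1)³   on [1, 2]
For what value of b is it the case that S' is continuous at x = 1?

S_0'(x) = 2 - 6·x - 3·x², so S_0'(1) = -7. On the right, S_1'(1) = b, so b = -7.

-7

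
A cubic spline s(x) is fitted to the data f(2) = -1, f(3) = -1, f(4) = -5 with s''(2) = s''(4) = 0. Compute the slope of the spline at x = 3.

-2

Write M_i for s''(x_i). With h_i = 1, 1 and divided differences Δ_i = 0, -4, the continuity of s' gives the tridiagonal system
  1·M_0 + 4·M_1 + 1·M_2 = 6(Δ_1 - Δ_0) = -24
Natural end conditions: M_0 = M_2 = 0.
Forward elimination and back-substitution give M_0 = 0, M_1 = -6, M_2 = 0.
On [3, 4], s'(x) = b_1 + 2c_1·(x - 3) + 3d_1·(x - 3)² with b_1 = Δ_1 - h_1(2M_1 + M_2)/6 = -2, c_1 = M_1/2 = -3, d_1 = (M_2 - M_1)/(6h_1) = 1. So s'(3) = -2.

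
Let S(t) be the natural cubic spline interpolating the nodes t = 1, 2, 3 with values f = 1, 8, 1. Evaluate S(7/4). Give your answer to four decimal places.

Write M_i for S''(x_i). With h_i = 1, 1 and divided differences Δ_i = 7, -7, the continuity of S' gives the tridiagonal system
  1·M_0 + 4·M_1 + 1·M_2 = 6(Δ_1 - Δ_0) = -84
Natural end conditions: M_0 = M_2 = 0.
Forward elimination and back-substitution give M_0 = 0, M_1 = -21, M_2 = 0.
On [1, 2], S(t) = 1 + 21/2·(t - 1) + 0·(t - 1)² - 7/2·(t - 1)³.
With (t - 1) = 3/4: S(7/4) = 947/128.

7.3984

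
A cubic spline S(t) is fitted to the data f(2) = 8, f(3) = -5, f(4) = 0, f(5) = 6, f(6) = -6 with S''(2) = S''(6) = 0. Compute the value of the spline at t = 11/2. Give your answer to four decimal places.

1.7143

Let M_i = S''(x_i). Step sizes h_i = 1, 1, 1, 1; slopes of the chords Δ_i = (y_(i+1) - y_i)/h_i = -13, 5, 6, -12.
  1·M_0 + 4·M_1 + 1·M_2 = 6(Δ_1 - Δ_0) = 108
  1·M_1 + 4·M_2 + 1·M_3 = 6(Δ_2 - Δ_1) = 6
  1·M_2 + 4·M_3 + 1·M_4 = 6(Δ_3 - Δ_2) = -108
Natural end conditions: M_0 = M_4 = 0.
Forward elimination and back-substitution give M_0 = 0, M_1 = 186/7, M_2 = 12/7, M_3 = -192/7, M_4 = 0.
On [5, 6], S(t) = 6 - 20/7·(t - 5) - 96/7·(t - 5)² + 32/7·(t - 5)³.
With (t - 5) = 1/2: S(11/2) = 12/7.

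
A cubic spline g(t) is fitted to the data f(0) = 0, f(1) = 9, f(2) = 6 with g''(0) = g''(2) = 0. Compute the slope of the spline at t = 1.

3

Write m_i for g''(x_i). With h_i = 1, 1 and divided differences Δ_i = 9, -3, the continuity of g' gives the tridiagonal system
  1·m_0 + 4·m_1 + 1·m_2 = 6(Δ_1 - Δ_0) = -72
Natural end conditions: m_0 = m_2 = 0.
Forward elimination and back-substitution give m_0 = 0, m_1 = -18, m_2 = 0.
On [1, 2], g'(t) = b_1 + 2c_1·(t - 1) + 3d_1·(t - 1)² with b_1 = Δ_1 - h_1(2m_1 + m_2)/6 = 3, c_1 = m_1/2 = -9, d_1 = (m_2 - m_1)/(6h_1) = 3. So g'(1) = 3.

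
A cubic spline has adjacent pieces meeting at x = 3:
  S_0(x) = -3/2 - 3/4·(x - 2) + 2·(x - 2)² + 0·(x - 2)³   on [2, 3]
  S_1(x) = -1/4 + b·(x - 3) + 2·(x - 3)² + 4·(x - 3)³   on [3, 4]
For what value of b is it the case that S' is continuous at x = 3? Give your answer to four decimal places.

3.2500

S_0'(x) = -3/4 + 4·(x - 2) + 0·(x - 2)², so S_0'(3) = 13/4. On the right, S_1'(3) = b, so b = 13/4.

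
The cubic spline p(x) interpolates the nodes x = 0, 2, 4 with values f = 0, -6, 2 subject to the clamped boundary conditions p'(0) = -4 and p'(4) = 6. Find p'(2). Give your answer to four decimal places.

With m_i denoting the second derivative at x_i, h_i = 2, 2, and Δ_i = (y_(i+1) − y_i)/h_i = -3, 4:
  2·m_0 + 8·m_1 + 2·m_2 = 6(Δ_1 - Δ_0) = 42
Clamped end conditions give two more equations: 2h_0·m_0 + h_0·m_1 = 6(Δ_0 - p'(0)) = 6 and h_1·m_1 + 2h_1·m_2 = 6(p'(4) - Δ_1) = 12.
Solving the tridiagonal system: m_0 = -5/4, m_1 = 11/2, m_2 = 1/4.
On [2, 4], p'(x) = b_1 + 2c_1·(x - 2) + 3d_1·(x - 2)² with b_1 = Δ_1 - h_1(2m_1 + m_2)/6 = 1/4, c_1 = m_1/2 = 11/4, d_1 = (m_2 - m_1)/(6h_1) = -7/16. So p'(2) = 1/4.

0.2500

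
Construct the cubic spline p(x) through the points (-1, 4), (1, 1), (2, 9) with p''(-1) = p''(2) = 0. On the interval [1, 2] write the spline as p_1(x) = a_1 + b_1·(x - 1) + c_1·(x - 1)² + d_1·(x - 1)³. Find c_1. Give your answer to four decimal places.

4.7500

Put m_i = p'' at the i-th knot. Here h = (2, 1) and Δ = (-3/2, 8), so the interior equations h_(i-1)·m_(i-1) + 2(h_(i-1)+h_i)·m_i + h_i·m_(i+1) = 6(Δ_i − Δ_(i-1)) read
  2·m_0 + 6·m_1 + 1·m_2 = 6(Δ_1 - Δ_0) = 57
Natural end conditions: m_0 = m_2 = 0.
Solving the tridiagonal system: m_0 = 0, m_1 = 19/2, m_2 = 0.
On [1, 2], with p_1(x) = a_1 + b_1·(x - 1) + c_1·(x - 1)² + d_1·(x - 1)³: c_1 = m_1/2 = 19/4, d_1 = (m_2 - m_1)/(6h_1) = -19/12, b_1 = Δ_1 - h_1(2m_1 + m_2)/6 = 29/6.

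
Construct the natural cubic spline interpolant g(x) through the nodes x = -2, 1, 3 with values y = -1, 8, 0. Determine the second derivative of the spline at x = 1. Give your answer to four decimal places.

-4.2000

With M_i denoting the second derivative at x_i, h_i = 3, 2, and Δ_i = (y_(i+1) − y_i)/h_i = 3, -4:
  3·M_0 + 10·M_1 + 2·M_2 = 6(Δ_1 - Δ_0) = -42
Natural end conditions: M_0 = M_2 = 0.
Solving the tridiagonal system: M_0 = 0, M_1 = -21/5, M_2 = 0.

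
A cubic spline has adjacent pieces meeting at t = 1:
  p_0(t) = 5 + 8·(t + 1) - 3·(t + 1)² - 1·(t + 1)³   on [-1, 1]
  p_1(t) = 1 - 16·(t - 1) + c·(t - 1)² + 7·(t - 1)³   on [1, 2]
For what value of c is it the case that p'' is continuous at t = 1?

-9

p_0''(t) = -6 - 6·(t + 1), so p_0''(1) = -18. On the right, p_1''(1) = 2c, so c = -9.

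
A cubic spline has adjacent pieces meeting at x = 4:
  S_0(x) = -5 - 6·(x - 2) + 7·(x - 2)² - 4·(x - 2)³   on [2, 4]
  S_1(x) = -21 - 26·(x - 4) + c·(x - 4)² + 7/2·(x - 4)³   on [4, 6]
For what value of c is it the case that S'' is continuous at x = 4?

-17

S_0''(x) = 14 - 24·(x - 2), so S_0''(4) = -34. On the right, S_1''(4) = 2c, so c = -17.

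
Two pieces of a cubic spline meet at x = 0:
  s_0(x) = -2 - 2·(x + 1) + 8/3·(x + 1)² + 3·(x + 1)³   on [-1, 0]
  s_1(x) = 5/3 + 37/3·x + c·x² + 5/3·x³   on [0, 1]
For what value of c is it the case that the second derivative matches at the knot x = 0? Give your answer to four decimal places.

s_0''(x) = 16/3 + 18·(x + 1), so s_0''(0) = 70/3. On the right, s_1''(0) = 2c, so c = 35/3.

11.6667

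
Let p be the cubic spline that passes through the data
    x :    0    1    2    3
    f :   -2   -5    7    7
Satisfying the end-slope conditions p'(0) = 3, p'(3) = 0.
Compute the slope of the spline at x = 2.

With M_i denoting the second derivative at x_i, h_i = 1, 1, 1, and Δ_i = (y_(i+1) − y_i)/h_i = -3, 12, 0:
  1·M_0 + 4·M_1 + 1·M_2 = 6(Δ_1 - Δ_0) = 90
  1·M_1 + 4·M_2 + 1·M_3 = 6(Δ_2 - Δ_1) = -72
Clamped end conditions give two more equations: 2h_0·M_0 + h_0·M_1 = 6(Δ_0 - p'(0)) = -36 and h_2·M_2 + 2h_2·M_3 = 6(p'(3) - Δ_2) = 0.
Solving the tridiagonal system: M_0 = -38, M_1 = 40, M_2 = -32, M_3 = 16.
On [2, 3], p'(x) = b_2 + 2c_2·(x - 2) + 3d_2·(x - 2)² with b_2 = Δ_2 - h_2(2M_2 + M_3)/6 = 8, c_2 = M_2/2 = -16, d_2 = (M_3 - M_2)/(6h_2) = 8. So p'(2) = 8.

8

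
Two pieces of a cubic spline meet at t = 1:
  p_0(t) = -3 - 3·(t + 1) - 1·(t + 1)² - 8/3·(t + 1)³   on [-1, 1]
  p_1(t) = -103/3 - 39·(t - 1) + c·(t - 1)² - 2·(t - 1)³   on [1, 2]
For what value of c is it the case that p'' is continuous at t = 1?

p_0''(t) = -2 - 16·(t + 1), so p_0''(1) = -34. On the right, p_1''(1) = 2c, so c = -17.

-17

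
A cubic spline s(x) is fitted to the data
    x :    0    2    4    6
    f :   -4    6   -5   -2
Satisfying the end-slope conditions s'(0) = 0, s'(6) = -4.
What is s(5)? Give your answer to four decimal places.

Write m_i for s''(x_i). With h_i = 2, 2, 2 and divided differences Δ_i = 5, -11/2, 3/2, the continuity of s' gives the tridiagonal system
  2·m_0 + 8·m_1 + 2·m_2 = 6(Δ_1 - Δ_0) = -63
  2·m_1 + 8·m_2 + 2·m_3 = 6(Δ_2 - Δ_1) = 42
Clamped end conditions give two more equations: 2h_0·m_0 + h_0·m_1 = 6(Δ_0 - s'(0)) = 30 and h_2·m_2 + 2h_2·m_3 = 6(s'(6) - Δ_2) = -33.
Solving: m_0 = 223/15, m_1 = -221/15, m_2 = 377/30, m_3 = -218/15.
On [4, 6], s(x) = -5 - 61/30·(x - 4) + 377/60·(x - 4)² - 271/120·(x - 4)³.
With (x - 4) = 1: s(5) = -361/120.

-3.0083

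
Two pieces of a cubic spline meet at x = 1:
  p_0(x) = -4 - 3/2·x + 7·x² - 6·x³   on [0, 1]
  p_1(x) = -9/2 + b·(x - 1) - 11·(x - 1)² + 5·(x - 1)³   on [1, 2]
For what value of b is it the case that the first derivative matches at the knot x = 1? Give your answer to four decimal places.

p_0'(x) = -3/2 + 14·x - 18·x², so p_0'(1) = -11/2. On the right, p_1'(1) = b, so b = -11/2.

-5.5000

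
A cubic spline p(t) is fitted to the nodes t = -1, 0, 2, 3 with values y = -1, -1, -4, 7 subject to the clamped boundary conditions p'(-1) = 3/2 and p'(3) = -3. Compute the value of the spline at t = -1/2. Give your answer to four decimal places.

Write M_i for p''(x_i). With h_i = 1, 2, 1 and divided differences Δ_i = 0, -3/2, 11, the continuity of p' gives the tridiagonal system
  1·M_0 + 6·M_1 + 2·M_2 = 6(Δ_1 - Δ_0) = -9
  2·M_1 + 6·M_2 + 1·M_3 = 6(Δ_2 - Δ_1) = 75
Clamped end conditions give two more equations: 2h_0·M_0 + h_0·M_1 = 6(Δ_0 - p'(-1)) = -9 and h_2·M_2 + 2h_2·M_3 = 6(p'(3) - Δ_2) = -84.
Solving: M_0 = 3/7, M_1 = -69/7, M_2 = 174/7, M_3 = -381/7.
On [-1, 0], p(t) = -1 + 3/2·(t + 1) + 3/14·(t + 1)² - 12/7·(t + 1)³.
With (t + 1) = 1/2: p(-1/2) = -23/56.

-0.4107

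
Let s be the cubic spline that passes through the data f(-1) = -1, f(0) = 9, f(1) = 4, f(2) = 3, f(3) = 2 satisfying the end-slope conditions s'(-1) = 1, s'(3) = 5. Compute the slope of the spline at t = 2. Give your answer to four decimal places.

-1.4107

Put σ_i = s'' at the i-th knot. Here h = (1, 1, 1, 1) and Δ = (10, -5, -1, -1), so the interior equations h_(i-1)·σ_(i-1) + 2(h_(i-1)+h_i)·σ_i + h_i·σ_(i+1) = 6(Δ_i − Δ_(i-1)) read
  1·σ_0 + 4·σ_1 + 1·σ_2 = 6(Δ_1 - Δ_0) = -90
  1·σ_1 + 4·σ_2 + 1·σ_3 = 6(Δ_2 - Δ_1) = 24
  1·σ_2 + 4·σ_3 + 1·σ_4 = 6(Δ_3 - Δ_2) = 0
Clamped end conditions give two more equations: 2h_0·σ_0 + h_0·σ_1 = 6(Δ_0 - s'(-1)) = 54 and h_3·σ_3 + 2h_3·σ_4 = 6(s'(3) - Δ_3) = 36.
Hence σ_0 = 1297/28, σ_1 = -541/14, σ_2 = 73/4, σ_3 = -145/14, σ_4 = 649/28.
On [2, 3], s'(t) = b_3 + 2c_3·(t - 2) + 3d_3·(t - 2)² with b_3 = Δ_3 - h_3(2σ_3 + σ_4)/6 = -79/56, c_3 = σ_3/2 = -145/28, d_3 = (σ_4 - σ_3)/(6h_3) = 313/56. So s'(2) = -79/56.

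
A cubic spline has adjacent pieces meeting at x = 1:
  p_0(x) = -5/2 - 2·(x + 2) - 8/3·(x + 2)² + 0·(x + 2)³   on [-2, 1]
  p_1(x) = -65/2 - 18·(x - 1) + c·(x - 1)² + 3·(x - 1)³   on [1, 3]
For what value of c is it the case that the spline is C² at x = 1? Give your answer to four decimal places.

-2.6667

p_0''(x) = -16/3 + 0·(x + 2), so p_0''(1) = -16/3. On the right, p_1''(1) = 2c, so c = -8/3.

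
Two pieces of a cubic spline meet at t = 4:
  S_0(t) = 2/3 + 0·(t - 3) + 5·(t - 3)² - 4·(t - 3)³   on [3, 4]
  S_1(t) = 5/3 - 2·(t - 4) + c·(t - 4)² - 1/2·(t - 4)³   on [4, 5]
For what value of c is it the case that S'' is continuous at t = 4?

S_0''(t) = 10 - 24·(t - 3), so S_0''(4) = -14. On the right, S_1''(4) = 2c, so c = -7.

-7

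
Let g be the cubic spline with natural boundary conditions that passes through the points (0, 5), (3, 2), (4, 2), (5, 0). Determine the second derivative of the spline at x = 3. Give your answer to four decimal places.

Write σ_i for g''(x_i). With h_i = 3, 1, 1 and divided differences Δ_i = -1, 0, -2, the continuity of g' gives the tridiagonal system
  3·σ_0 + 8·σ_1 + 1·σ_2 = 6(Δ_1 - Δ_0) = 6
  1·σ_1 + 4·σ_2 + 1·σ_3 = 6(Δ_2 - Δ_1) = -12
Natural end conditions: σ_0 = σ_3 = 0.
Solving: σ_0 = 0, σ_1 = 36/31, σ_2 = -102/31, σ_3 = 0.

1.1613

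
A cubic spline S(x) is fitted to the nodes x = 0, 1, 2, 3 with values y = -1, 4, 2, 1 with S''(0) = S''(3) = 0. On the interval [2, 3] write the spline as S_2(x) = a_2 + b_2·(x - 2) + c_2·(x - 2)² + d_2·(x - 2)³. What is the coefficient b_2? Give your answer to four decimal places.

Let M_i = S''(x_i). Step sizes h_i = 1, 1, 1; slopes of the chords Δ_i = (y_(i+1) - y_i)/h_i = 5, -2, -1.
  1·M_0 + 4·M_1 + 1·M_2 = 6(Δ_1 - Δ_0) = -42
  1·M_1 + 4·M_2 + 1·M_3 = 6(Δ_2 - Δ_1) = 6
Natural end conditions: M_0 = M_3 = 0.
Solving: M_0 = 0, M_1 = -58/5, M_2 = 22/5, M_3 = 0.
On [2, 3], with S_2(x) = a_2 + b_2·(x - 2) + c_2·(x - 2)² + d_2·(x - 2)³: c_2 = M_2/2 = 11/5, d_2 = (M_3 - M_2)/(6h_2) = -11/15, b_2 = Δ_2 - h_2(2M_2 + M_3)/6 = -37/15.

-2.4667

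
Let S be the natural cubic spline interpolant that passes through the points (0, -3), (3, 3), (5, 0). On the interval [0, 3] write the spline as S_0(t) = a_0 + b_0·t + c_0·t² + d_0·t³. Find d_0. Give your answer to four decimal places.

Put M_i = S'' at the i-th knot. Here h = (3, 2) and Δ = (2, -3/2), so the interior equations h_(i-1)·M_(i-1) + 2(h_(i-1)+h_i)·M_i + h_i·M_(i+1) = 6(Δ_i − Δ_(i-1)) read
  3·M_0 + 10·M_1 + 2·M_2 = 6(Δ_1 - Δ_0) = -21
Natural end conditions: M_0 = M_2 = 0.
Forward elimination and back-substitution give M_0 = 0, M_1 = -21/10, M_2 = 0.
On [0, 3], with S_0(t) = a_0 + b_0·t + c_0·t² + d_0·t³: c_0 = M_0/2 = 0, d_0 = (M_1 - M_0)/(6h_0) = -7/60, b_0 = Δ_0 - h_0(2M_0 + M_1)/6 = 61/20.

-0.1167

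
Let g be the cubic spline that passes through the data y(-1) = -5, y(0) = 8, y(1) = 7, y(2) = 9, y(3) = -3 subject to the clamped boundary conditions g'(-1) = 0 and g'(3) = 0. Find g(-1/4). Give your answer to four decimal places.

4.7182

Write σ_i for g''(x_i). With h_i = 1, 1, 1, 1 and divided differences Δ_i = 13, -1, 2, -12, the continuity of g' gives the tridiagonal system
  1·σ_0 + 4·σ_1 + 1·σ_2 = 6(Δ_1 - Δ_0) = -84
  1·σ_1 + 4·σ_2 + 1·σ_3 = 6(Δ_2 - Δ_1) = 18
  1·σ_2 + 4·σ_3 + 1·σ_4 = 6(Δ_3 - Δ_2) = -84
Clamped end conditions give two more equations: 2h_0·σ_0 + h_0·σ_1 = 6(Δ_0 - g'(-1)) = 78 and h_3·σ_3 + 2h_3·σ_4 = 6(g'(3) - Δ_3) = 72.
Hence σ_0 = 843/14, σ_1 = -297/7, σ_2 = 51/2, σ_3 = -291/7, σ_4 = 795/14.
On [-1, 0], g(x) = -5 + 0·(x + 1) + 843/28·(x + 1)² - 479/28·(x + 1)³.
With (x + 1) = 3/4: g(-1/4) = 8455/1792.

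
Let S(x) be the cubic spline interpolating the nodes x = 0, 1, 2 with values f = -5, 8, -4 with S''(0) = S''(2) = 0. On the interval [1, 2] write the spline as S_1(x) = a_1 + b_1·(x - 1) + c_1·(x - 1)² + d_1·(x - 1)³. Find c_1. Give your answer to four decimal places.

With M_i denoting the second derivative at x_i, h_i = 1, 1, and Δ_i = (y_(i+1) − y_i)/h_i = 13, -12:
  1·M_0 + 4·M_1 + 1·M_2 = 6(Δ_1 - Δ_0) = -150
Natural end conditions: M_0 = M_2 = 0.
Solving the tridiagonal system: M_0 = 0, M_1 = -75/2, M_2 = 0.
On [1, 2], with S_1(x) = a_1 + b_1·(x - 1) + c_1·(x - 1)² + d_1·(x - 1)³: c_1 = M_1/2 = -75/4, d_1 = (M_2 - M_1)/(6h_1) = 25/4, b_1 = Δ_1 - h_1(2M_1 + M_2)/6 = 1/2.

-18.7500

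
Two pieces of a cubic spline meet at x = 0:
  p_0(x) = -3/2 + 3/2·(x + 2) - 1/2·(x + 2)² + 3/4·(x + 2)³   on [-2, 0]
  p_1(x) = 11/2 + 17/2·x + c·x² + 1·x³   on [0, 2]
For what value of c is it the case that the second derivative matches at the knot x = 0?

p_0''(x) = -1 + 9/2·(x + 2), so p_0''(0) = 8. On the right, p_1''(0) = 2c, so c = 4.

4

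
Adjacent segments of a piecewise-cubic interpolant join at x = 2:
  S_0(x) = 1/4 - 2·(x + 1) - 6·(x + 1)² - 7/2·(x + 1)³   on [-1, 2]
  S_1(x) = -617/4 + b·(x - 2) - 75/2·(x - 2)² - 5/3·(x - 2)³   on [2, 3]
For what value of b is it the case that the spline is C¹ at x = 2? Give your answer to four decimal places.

S_0'(x) = -2 - 12·(x + 1) - 21/2·(x + 1)², so S_0'(2) = -265/2. On the right, S_1'(2) = b, so b = -265/2.

-132.5000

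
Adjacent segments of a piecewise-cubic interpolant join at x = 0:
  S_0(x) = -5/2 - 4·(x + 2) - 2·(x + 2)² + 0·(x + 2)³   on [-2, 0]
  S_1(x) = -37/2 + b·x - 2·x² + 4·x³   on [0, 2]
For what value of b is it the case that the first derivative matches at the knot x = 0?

-12

S_0'(x) = -4 - 4·(x + 2) + 0·(x + 2)², so S_0'(0) = -12. On the right, S_1'(0) = b, so b = -12.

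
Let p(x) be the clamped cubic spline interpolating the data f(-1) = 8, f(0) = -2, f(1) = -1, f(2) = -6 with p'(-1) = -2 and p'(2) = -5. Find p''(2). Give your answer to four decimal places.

Write σ_i for p''(x_i). With h_i = 1, 1, 1 and divided differences Δ_i = -10, 1, -5, the continuity of p' gives the tridiagonal system
  1·σ_0 + 4·σ_1 + 1·σ_2 = 6(Δ_1 - Δ_0) = 66
  1·σ_1 + 4·σ_2 + 1·σ_3 = 6(Δ_2 - Δ_1) = -36
Clamped end conditions give two more equations: 2h_0·σ_0 + h_0·σ_1 = 6(Δ_0 - p'(-1)) = -48 and h_2·σ_2 + 2h_2·σ_3 = 6(p'(2) - Δ_2) = 0.
Forward elimination and back-substitution give σ_0 = -198/5, σ_1 = 156/5, σ_2 = -96/5, σ_3 = 48/5.

9.6000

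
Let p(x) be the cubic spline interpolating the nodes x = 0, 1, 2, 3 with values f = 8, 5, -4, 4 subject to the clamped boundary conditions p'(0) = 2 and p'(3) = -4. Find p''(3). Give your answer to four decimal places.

Write σ_i for p''(x_i). With h_i = 1, 1, 1 and divided differences Δ_i = -3, -9, 8, the continuity of p' gives the tridiagonal system
  1·σ_0 + 4·σ_1 + 1·σ_2 = 6(Δ_1 - Δ_0) = -36
  1·σ_1 + 4·σ_2 + 1·σ_3 = 6(Δ_2 - Δ_1) = 102
Clamped end conditions give two more equations: 2h_0·σ_0 + h_0·σ_1 = 6(Δ_0 - p'(0)) = -30 and h_2·σ_2 + 2h_2·σ_3 = 6(p'(3) - Δ_2) = -72.
Solving: σ_0 = -28/5, σ_1 = -94/5, σ_2 = 224/5, σ_3 = -292/5.

-58.4000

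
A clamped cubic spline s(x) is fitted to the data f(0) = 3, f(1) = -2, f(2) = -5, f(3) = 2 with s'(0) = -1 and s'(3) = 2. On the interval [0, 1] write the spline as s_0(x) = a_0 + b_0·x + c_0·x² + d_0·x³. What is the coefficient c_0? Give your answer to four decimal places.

-6.2000

Let σ_i = s''(x_i). Step sizes h_i = 1, 1, 1; slopes of the chords Δ_i = (y_(i+1) - y_i)/h_i = -5, -3, 7.
  1·σ_0 + 4·σ_1 + 1·σ_2 = 6(Δ_1 - Δ_0) = 12
  1·σ_1 + 4·σ_2 + 1·σ_3 = 6(Δ_2 - Δ_1) = 60
Clamped end conditions give two more equations: 2h_0·σ_0 + h_0·σ_1 = 6(Δ_0 - s'(0)) = -24 and h_2·σ_2 + 2h_2·σ_3 = 6(s'(3) - Δ_2) = -30.
Forward elimination and back-substitution give σ_0 = -62/5, σ_1 = 4/5, σ_2 = 106/5, σ_3 = -128/5.
On [0, 1], with s_0(x) = a_0 + b_0·x + c_0·x² + d_0·x³: c_0 = σ_0/2 = -31/5, d_0 = (σ_1 - σ_0)/(6h_0) = 11/5, b_0 = Δ_0 - h_0(2σ_0 + σ_1)/6 = -1.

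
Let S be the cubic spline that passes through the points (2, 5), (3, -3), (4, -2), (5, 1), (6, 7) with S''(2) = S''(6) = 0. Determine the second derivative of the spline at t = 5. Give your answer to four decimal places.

Put m_i = S'' at the i-th knot. Here h = (1, 1, 1, 1) and Δ = (-8, 1, 3, 6), so the interior equations h_(i-1)·m_(i-1) + 2(h_(i-1)+h_i)·m_i + h_i·m_(i+1) = 6(Δ_i − Δ_(i-1)) read
  1·m_0 + 4·m_1 + 1·m_2 = 6(Δ_1 - Δ_0) = 54
  1·m_1 + 4·m_2 + 1·m_3 = 6(Δ_2 - Δ_1) = 12
  1·m_2 + 4·m_3 + 1·m_4 = 6(Δ_3 - Δ_2) = 18
Natural end conditions: m_0 = m_4 = 0.
Hence m_0 = 0, m_1 = 195/14, m_2 = -12/7, m_3 = 69/14, m_4 = 0.

4.9286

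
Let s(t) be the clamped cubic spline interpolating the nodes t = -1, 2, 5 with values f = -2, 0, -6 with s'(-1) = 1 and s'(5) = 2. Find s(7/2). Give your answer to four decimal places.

-4.4063

Let M_i = s''(x_i). Step sizes h_i = 3, 3; slopes of the chords Δ_i = (y_(i+1) - y_i)/h_i = 2/3, -2.
  3·M_0 + 12·M_1 + 3·M_2 = 6(Δ_1 - Δ_0) = -16
Clamped end conditions give two more equations: 2h_0·M_0 + h_0·M_1 = 6(Δ_0 - s'(-1)) = -2 and h_1·M_1 + 2h_1·M_2 = 6(s'(5) - Δ_1) = 24.
Hence M_0 = 7/6, M_1 = -3, M_2 = 11/2.
On [2, 5], s(t) = 0 - 7/4·(t - 2) - 3/2·(t - 2)² + 17/36·(t - 2)³.
With (t - 2) = 3/2: s(7/2) = -141/32.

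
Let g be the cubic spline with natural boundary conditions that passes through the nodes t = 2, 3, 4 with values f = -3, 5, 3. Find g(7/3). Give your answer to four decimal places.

With σ_i denoting the second derivative at x_i, h_i = 1, 1, and Δ_i = (y_(i+1) − y_i)/h_i = 8, -2:
  1·σ_0 + 4·σ_1 + 1·σ_2 = 6(Δ_1 - Δ_0) = -60
Natural end conditions: σ_0 = σ_2 = 0.
Solving: σ_0 = 0, σ_1 = -15, σ_2 = 0.
On [2, 3], g(t) = -3 + 21/2·(t - 2) + 0·(t - 2)² - 5/2·(t - 2)³.
With (t - 2) = 1/3: g(7/3) = 11/27.

0.4074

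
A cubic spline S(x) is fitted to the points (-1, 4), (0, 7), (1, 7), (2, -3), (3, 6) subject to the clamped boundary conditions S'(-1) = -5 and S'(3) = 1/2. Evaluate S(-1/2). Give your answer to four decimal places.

With M_i denoting the second derivative at x_i, h_i = 1, 1, 1, 1, and Δ_i = (y_(i+1) − y_i)/h_i = 3, 0, -10, 9:
  1·M_0 + 4·M_1 + 1·M_2 = 6(Δ_1 - Δ_0) = -18
  1·M_1 + 4·M_2 + 1·M_3 = 6(Δ_2 - Δ_1) = -60
  1·M_2 + 4·M_3 + 1·M_4 = 6(Δ_3 - Δ_2) = 114
Clamped end conditions give two more equations: 2h_0·M_0 + h_0·M_1 = 6(Δ_0 - S'(-1)) = 48 and h_3·M_3 + 2h_3·M_4 = 6(S'(3) - Δ_3) = -51.
Solving the tridiagonal system: M_0 = 1475/56, M_1 = -131/28, M_2 = -205/8, M_3 = 1321/28, M_4 = -2749/56.
On [-1, 0], S(x) = 4 - 5·(x + 1) + 1475/112·(x + 1)² - 579/112·(x + 1)³.
With (x + 1) = 1/2: S(-1/2) = 3715/896.

4.1462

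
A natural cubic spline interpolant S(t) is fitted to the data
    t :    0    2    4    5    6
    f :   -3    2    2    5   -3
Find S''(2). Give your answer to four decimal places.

Put m_i = S'' at the i-th knot. Here h = (2, 2, 1, 1) and Δ = (5/2, 0, 3, -8), so the interior equations h_(i-1)·m_(i-1) + 2(h_(i-1)+h_i)·m_i + h_i·m_(i+1) = 6(Δ_i − Δ_(i-1)) read
  2·m_0 + 8·m_1 + 2·m_2 = 6(Δ_1 - Δ_0) = -15
  2·m_1 + 6·m_2 + 1·m_3 = 6(Δ_2 - Δ_1) = 18
  1·m_2 + 4·m_3 + 1·m_4 = 6(Δ_3 - Δ_2) = -66
Natural end conditions: m_0 = m_4 = 0.
Forward elimination and back-substitution give m_0 = 0, m_1 = -207/56, m_2 = 51/7, m_3 = -513/28, m_4 = 0.

-3.6964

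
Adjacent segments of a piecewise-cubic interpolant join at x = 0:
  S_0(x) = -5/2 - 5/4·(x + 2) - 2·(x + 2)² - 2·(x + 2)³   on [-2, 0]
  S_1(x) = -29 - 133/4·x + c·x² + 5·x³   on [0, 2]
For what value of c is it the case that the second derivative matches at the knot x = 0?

-14

S_0''(x) = -4 - 12·(x + 2), so S_0''(0) = -28. On the right, S_1''(0) = 2c, so c = -14.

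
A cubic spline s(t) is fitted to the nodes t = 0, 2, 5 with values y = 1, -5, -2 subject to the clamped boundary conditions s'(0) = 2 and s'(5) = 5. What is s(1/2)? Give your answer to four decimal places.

Write m_i for s''(x_i). With h_i = 2, 3 and divided differences Δ_i = -3, 1, the continuity of s' gives the tridiagonal system
  2·m_0 + 10·m_1 + 3·m_2 = 6(Δ_1 - Δ_0) = 24
Clamped end conditions give two more equations: 2h_0·m_0 + h_0·m_1 = 6(Δ_0 - s'(0)) = -30 and h_1·m_1 + 2h_1·m_2 = 6(s'(5) - Δ_1) = 24.
Forward elimination and back-substitution give m_0 = -93/10, m_1 = 18/5, m_2 = 11/5.
On [0, 2], s(t) = 1 + 2·t - 93/20·t² + 43/40·t³.
With t = 1/2: s(1/2) = 311/320.

0.9719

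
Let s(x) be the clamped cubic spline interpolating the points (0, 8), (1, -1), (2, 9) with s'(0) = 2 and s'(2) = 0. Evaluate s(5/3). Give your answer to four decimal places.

Write σ_i for s''(x_i). With h_i = 1, 1 and divided differences Δ_i = -9, 10, the continuity of s' gives the tridiagonal system
  1·σ_0 + 4·σ_1 + 1·σ_2 = 6(Δ_1 - Δ_0) = 114
Clamped end conditions give two more equations: 2h_0·σ_0 + h_0·σ_1 = 6(Δ_0 - s'(0)) = -66 and h_1·σ_1 + 2h_1·σ_2 = 6(s'(2) - Δ_1) = -60.
Forward elimination and back-substitution give σ_0 = -125/2, σ_1 = 59, σ_2 = -119/2.
On [1, 2], s(x) = -1 + 1/4·(x - 1) + 59/2·(x - 1)² - 79/4·(x - 1)³.
With (x - 1) = 2/3: s(5/3) = 347/54.

6.4259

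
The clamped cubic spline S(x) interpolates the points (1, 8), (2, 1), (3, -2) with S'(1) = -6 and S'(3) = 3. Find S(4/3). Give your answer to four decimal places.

Put M_i = S'' at the i-th knot. Here h = (1, 1) and Δ = (-7, -3), so the interior equations h_(i-1)·M_(i-1) + 2(h_(i-1)+h_i)·M_i + h_i·M_(i+1) = 6(Δ_i − Δ_(i-1)) read
  1·M_0 + 4·M_1 + 1·M_2 = 6(Δ_1 - Δ_0) = 24
Clamped end conditions give two more equations: 2h_0·M_0 + h_0·M_1 = 6(Δ_0 - S'(1)) = -6 and h_1·M_1 + 2h_1·M_2 = 6(S'(3) - Δ_1) = 36.
Solving the tridiagonal system: M_0 = -9/2, M_1 = 3, M_2 = 33/2.
On [1, 2], S(x) = 8 - 6·(x - 1) - 9/4·(x - 1)² + 5/4·(x - 1)³.
With (x - 1) = 1/3: S(4/3) = 313/54.

5.7963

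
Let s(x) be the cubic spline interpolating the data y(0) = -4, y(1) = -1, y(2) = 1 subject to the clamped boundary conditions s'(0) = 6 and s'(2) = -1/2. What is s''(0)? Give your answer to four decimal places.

-10.7500

Write M_i for s''(x_i). With h_i = 1, 1 and divided differences Δ_i = 3, 2, the continuity of s' gives the tridiagonal system
  1·M_0 + 4·M_1 + 1·M_2 = 6(Δ_1 - Δ_0) = -6
Clamped end conditions give two more equations: 2h_0·M_0 + h_0·M_1 = 6(Δ_0 - s'(0)) = -18 and h_1·M_1 + 2h_1·M_2 = 6(s'(2) - Δ_1) = -15.
Solving: M_0 = -43/4, M_1 = 7/2, M_2 = -37/4.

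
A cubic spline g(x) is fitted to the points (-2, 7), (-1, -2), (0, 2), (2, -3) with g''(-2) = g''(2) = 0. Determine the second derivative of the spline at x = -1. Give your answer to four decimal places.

22.0435

Put M_i = g'' at the i-th knot. Here h = (1, 1, 2) and Δ = (-9, 4, -5/2), so the interior equations h_(i-1)·M_(i-1) + 2(h_(i-1)+h_i)·M_i + h_i·M_(i+1) = 6(Δ_i − Δ_(i-1)) read
  1·M_0 + 4·M_1 + 1·M_2 = 6(Δ_1 - Δ_0) = 78
  1·M_1 + 6·M_2 + 2·M_3 = 6(Δ_2 - Δ_1) = -39
Natural end conditions: M_0 = M_3 = 0.
Solving: M_0 = 0, M_1 = 507/23, M_2 = -234/23, M_3 = 0.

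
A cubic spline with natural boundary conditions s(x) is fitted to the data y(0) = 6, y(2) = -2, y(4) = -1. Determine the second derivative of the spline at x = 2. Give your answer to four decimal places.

Let M_i = s''(x_i). Step sizes h_i = 2, 2; slopes of the chords Δ_i = (y_(i+1) - y_i)/h_i = -4, 1/2.
  2·M_0 + 8·M_1 + 2·M_2 = 6(Δ_1 - Δ_0) = 27
Natural end conditions: M_0 = M_2 = 0.
Hence M_0 = 0, M_1 = 27/8, M_2 = 0.

3.3750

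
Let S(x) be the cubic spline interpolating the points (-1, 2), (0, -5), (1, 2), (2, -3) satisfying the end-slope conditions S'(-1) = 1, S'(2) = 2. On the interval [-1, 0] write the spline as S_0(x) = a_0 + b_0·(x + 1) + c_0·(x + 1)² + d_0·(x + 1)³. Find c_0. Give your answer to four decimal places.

With M_i denoting the second derivative at x_i, h_i = 1, 1, 1, and Δ_i = (y_(i+1) − y_i)/h_i = -7, 7, -5:
  1·M_0 + 4·M_1 + 1·M_2 = 6(Δ_1 - Δ_0) = 84
  1·M_1 + 4·M_2 + 1·M_3 = 6(Δ_2 - Δ_1) = -72
Clamped end conditions give two more equations: 2h_0·M_0 + h_0·M_1 = 6(Δ_0 - S'(-1)) = -48 and h_2·M_2 + 2h_2·M_3 = 6(S'(2) - Δ_2) = 42.
Forward elimination and back-substitution give M_0 = -674/15, M_1 = 628/15, M_2 = -578/15, M_3 = 604/15.
On [-1, 0], with S_0(x) = a_0 + b_0·(x + 1) + c_0·(x + 1)² + d_0·(x + 1)³: c_0 = M_0/2 = -337/15, d_0 = (M_1 - M_0)/(6h_0) = 217/15, b_0 = Δ_0 - h_0(2M_0 + M_1)/6 = 1.

-22.4667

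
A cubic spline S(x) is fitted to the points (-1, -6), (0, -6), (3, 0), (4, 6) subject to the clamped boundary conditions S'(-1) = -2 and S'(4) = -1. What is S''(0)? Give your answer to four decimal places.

With M_i denoting the second derivative at x_i, h_i = 1, 3, 1, and Δ_i = (y_(i+1) − y_i)/h_i = 0, 2, 6:
  1·M_0 + 8·M_1 + 3·M_2 = 6(Δ_1 - Δ_0) = 12
  3·M_1 + 8·M_2 + 1·M_3 = 6(Δ_2 - Δ_1) = 24
Clamped end conditions give two more equations: 2h_0·M_0 + h_0·M_1 = 6(Δ_0 - S'(-1)) = 12 and h_2·M_2 + 2h_2·M_3 = 6(S'(4) - Δ_2) = -42.
Solving the tridiagonal system: M_0 = 146/21, M_1 = -40/21, M_2 = 142/21, M_3 = -512/21.

-1.9048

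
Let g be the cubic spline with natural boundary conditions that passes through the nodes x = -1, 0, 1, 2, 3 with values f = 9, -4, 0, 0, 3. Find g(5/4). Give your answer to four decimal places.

0.5173

With M_i denoting the second derivative at x_i, h_i = 1, 1, 1, 1, and Δ_i = (y_(i+1) − y_i)/h_i = -13, 4, 0, 3:
  1·M_0 + 4·M_1 + 1·M_2 = 6(Δ_1 - Δ_0) = 102
  1·M_1 + 4·M_2 + 1·M_3 = 6(Δ_2 - Δ_1) = -24
  1·M_2 + 4·M_3 + 1·M_4 = 6(Δ_3 - Δ_2) = 18
Natural end conditions: M_0 = M_4 = 0.
Forward elimination and back-substitution give M_0 = 0, M_1 = 411/14, M_2 = -108/7, M_3 = 117/14, M_4 = 0.
On [1, 2], g(x) = 0 + 15/4·(x - 1) - 54/7·(x - 1)² + 111/28·(x - 1)³.
With (x - 1) = 1/4: g(5/4) = 927/1792.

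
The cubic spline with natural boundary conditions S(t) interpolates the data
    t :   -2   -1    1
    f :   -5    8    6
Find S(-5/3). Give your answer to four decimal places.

Put M_i = S'' at the i-th knot. Here h = (1, 2) and Δ = (13, -1), so the interior equations h_(i-1)·M_(i-1) + 2(h_(i-1)+h_i)·M_i + h_i·M_(i+1) = 6(Δ_i − Δ_(i-1)) read
  1·M_0 + 6·M_1 + 2·M_2 = 6(Δ_1 - Δ_0) = -84
Natural end conditions: M_0 = M_2 = 0.
Solving the tridiagonal system: M_0 = 0, M_1 = -14, M_2 = 0.
On [-2, -1], S(t) = -5 + 46/3·(t + 2) + 0·(t + 2)² - 7/3·(t + 2)³.
With (t + 2) = 1/3: S(-5/3) = 2/81.

0.0247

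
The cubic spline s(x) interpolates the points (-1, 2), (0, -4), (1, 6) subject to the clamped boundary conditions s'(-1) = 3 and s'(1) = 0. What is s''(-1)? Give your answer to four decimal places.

-52.5000

Put M_i = s'' at the i-th knot. Here h = (1, 1) and Δ = (-6, 10), so the interior equations h_(i-1)·M_(i-1) + 2(h_(i-1)+h_i)·M_i + h_i·M_(i+1) = 6(Δ_i − Δ_(i-1)) read
  1·M_0 + 4·M_1 + 1·M_2 = 6(Δ_1 - Δ_0) = 96
Clamped end conditions give two more equations: 2h_0·M_0 + h_0·M_1 = 6(Δ_0 - s'(-1)) = -54 and h_1·M_1 + 2h_1·M_2 = 6(s'(1) - Δ_1) = -60.
Solving the tridiagonal system: M_0 = -105/2, M_1 = 51, M_2 = -111/2.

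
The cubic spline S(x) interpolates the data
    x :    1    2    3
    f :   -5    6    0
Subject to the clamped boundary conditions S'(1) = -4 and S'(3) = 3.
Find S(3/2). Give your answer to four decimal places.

-0.5000

Put M_i = S'' at the i-th knot. Here h = (1, 1) and Δ = (11, -6), so the interior equations h_(i-1)·M_(i-1) + 2(h_(i-1)+h_i)·M_i + h_i·M_(i+1) = 6(Δ_i − Δ_(i-1)) read
  1·M_0 + 4·M_1 + 1·M_2 = 6(Δ_1 - Δ_0) = -102
Clamped end conditions give two more equations: 2h_0·M_0 + h_0·M_1 = 6(Δ_0 - S'(1)) = 90 and h_1·M_1 + 2h_1·M_2 = 6(S'(3) - Δ_1) = 54.
Hence M_0 = 74, M_1 = -58, M_2 = 56.
On [1, 2], S(x) = -5 - 4·(x - 1) + 37·(x - 1)² - 22·(x - 1)³.
With (x - 1) = 1/2: S(3/2) = -1/2.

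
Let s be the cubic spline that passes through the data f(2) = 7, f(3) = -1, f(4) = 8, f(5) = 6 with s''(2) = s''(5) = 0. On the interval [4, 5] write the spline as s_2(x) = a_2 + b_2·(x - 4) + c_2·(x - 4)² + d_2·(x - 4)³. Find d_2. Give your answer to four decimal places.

Let M_i = s''(x_i). Step sizes h_i = 1, 1, 1; slopes of the chords Δ_i = (y_(i+1) - y_i)/h_i = -8, 9, -2.
  1·M_0 + 4·M_1 + 1·M_2 = 6(Δ_1 - Δ_0) = 102
  1·M_1 + 4·M_2 + 1·M_3 = 6(Δ_2 - Δ_1) = -66
Natural end conditions: M_0 = M_3 = 0.
Solving: M_0 = 0, M_1 = 158/5, M_2 = -122/5, M_3 = 0.
On [4, 5], with s_2(x) = a_2 + b_2·(x - 4) + c_2·(x - 4)² + d_2·(x - 4)³: c_2 = M_2/2 = -61/5, d_2 = (M_3 - M_2)/(6h_2) = 61/15, b_2 = Δ_2 - h_2(2M_2 + M_3)/6 = 92/15.

4.0667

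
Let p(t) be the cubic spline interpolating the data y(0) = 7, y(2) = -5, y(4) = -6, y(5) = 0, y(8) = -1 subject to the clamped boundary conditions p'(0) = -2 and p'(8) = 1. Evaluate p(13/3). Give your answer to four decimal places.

With σ_i denoting the second derivative at x_i, h_i = 2, 2, 1, 3, and Δ_i = (y_(i+1) − y_i)/h_i = -6, -1/2, 6, -1/3:
  2·σ_0 + 8·σ_1 + 2·σ_2 = 6(Δ_1 - Δ_0) = 33
  2·σ_1 + 6·σ_2 + 1·σ_3 = 6(Δ_2 - Δ_1) = 39
  1·σ_2 + 8·σ_3 + 3·σ_4 = 6(Δ_3 - Δ_2) = -38
Clamped end conditions give two more equations: 2h_0·σ_0 + h_0·σ_1 = 6(Δ_0 - p'(0)) = -24 and h_3·σ_3 + 2h_3·σ_4 = 6(p'(8) - Δ_3) = 8.
Hence σ_0 = -1333/160, σ_1 = 373/80, σ_2 = 989/160, σ_3 = -593/80, σ_4 = 2419/480.
On [4, 5], p(t) = -6 + 207/40·(t - 4) + 989/320·(t - 4)² - 145/64·(t - 4)³.
With (t - 4) = 1/3: p(13/3) = -17347/4320.

-4.0155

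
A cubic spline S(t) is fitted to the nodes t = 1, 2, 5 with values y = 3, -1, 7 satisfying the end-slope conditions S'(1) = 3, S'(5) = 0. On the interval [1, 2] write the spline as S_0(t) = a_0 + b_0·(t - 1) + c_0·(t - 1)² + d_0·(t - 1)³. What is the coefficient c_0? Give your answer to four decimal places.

-13.3750

With σ_i denoting the second derivative at x_i, h_i = 1, 3, and Δ_i = (y_(i+1) − y_i)/h_i = -4, 8/3:
  1·σ_0 + 8·σ_1 + 3·σ_2 = 6(Δ_1 - Δ_0) = 40
Clamped end conditions give two more equations: 2h_0·σ_0 + h_0·σ_1 = 6(Δ_0 - S'(1)) = -42 and h_1·σ_1 + 2h_1·σ_2 = 6(S'(5) - Δ_1) = -16.
Forward elimination and back-substitution give σ_0 = -107/4, σ_1 = 23/2, σ_2 = -101/12.
On [1, 2], with S_0(t) = a_0 + b_0·(t - 1) + c_0·(t - 1)² + d_0·(t - 1)³: c_0 = σ_0/2 = -107/8, d_0 = (σ_1 - σ_0)/(6h_0) = 51/8, b_0 = Δ_0 - h_0(2σ_0 + σ_1)/6 = 3.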